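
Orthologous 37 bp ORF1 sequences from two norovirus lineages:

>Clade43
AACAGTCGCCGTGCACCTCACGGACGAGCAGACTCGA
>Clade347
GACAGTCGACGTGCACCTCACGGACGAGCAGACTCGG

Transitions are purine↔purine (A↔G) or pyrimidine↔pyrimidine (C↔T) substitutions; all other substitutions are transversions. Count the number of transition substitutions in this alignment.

2

Differing sites — 1:A/G (Ti); 9:C/A (Tv); 37:A/G (Ti).
Of the 3 differences, 2 transitions and 1 transversion, so the answer is 2.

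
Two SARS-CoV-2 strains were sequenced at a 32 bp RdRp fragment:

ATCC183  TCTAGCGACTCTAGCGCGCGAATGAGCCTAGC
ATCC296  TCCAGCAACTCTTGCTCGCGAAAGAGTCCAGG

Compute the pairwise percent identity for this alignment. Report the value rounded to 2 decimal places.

The sequences differ at positions 3 (T/C), 7 (G/A), 13 (A/T), 16 (G/T), 23 (T/A), 27 (C/T), 29 (T/C), 32 (C/G).
24 of the 32 sites match, so the percent identity is 24/32 × 100 = 75.00%.

75.00%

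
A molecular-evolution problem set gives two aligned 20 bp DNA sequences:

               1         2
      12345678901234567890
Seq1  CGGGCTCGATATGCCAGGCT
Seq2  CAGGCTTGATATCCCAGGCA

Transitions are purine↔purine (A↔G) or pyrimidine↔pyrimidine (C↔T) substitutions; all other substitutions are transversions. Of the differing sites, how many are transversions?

Differing sites — 2:G/A (Ti); 7:C/T (Ti); 13:G/C (Tv); 20:T/A (Tv).
Of the 4 differences, 2 transitions and 2 transversions, so the answer is 2.

2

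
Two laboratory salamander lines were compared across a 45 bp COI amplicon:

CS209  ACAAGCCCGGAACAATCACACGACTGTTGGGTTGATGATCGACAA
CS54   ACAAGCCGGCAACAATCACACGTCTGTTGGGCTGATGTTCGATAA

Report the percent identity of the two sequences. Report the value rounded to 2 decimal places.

Mismatches occur at site 8 (C↔G), site 10 (G↔C), site 23 (A↔T), site 32 (T↔C), site 38 (A↔T), site 43 (C↔T).
39 of the 45 sites match, so the percent identity is 39/45 × 100 = 86.67%.

86.67%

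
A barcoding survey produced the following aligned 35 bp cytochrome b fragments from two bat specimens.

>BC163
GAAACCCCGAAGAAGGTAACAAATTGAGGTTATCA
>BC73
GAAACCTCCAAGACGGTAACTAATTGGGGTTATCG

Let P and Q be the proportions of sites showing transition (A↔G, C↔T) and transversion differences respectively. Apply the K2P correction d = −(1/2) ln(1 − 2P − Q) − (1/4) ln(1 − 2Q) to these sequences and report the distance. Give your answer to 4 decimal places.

Differing sites — 7:C/T (Ti); 9:G/C (Tv); 14:A/C (Tv); 21:A/T (Tv); 27:A/G (Ti); 35:A/G (Ti).
Of the 6 differences, 3 transitions and 3 transversions over 35 sites: P = 3/35 = 0.085714, Q = 3/35 = 0.085714.
d = −0.5·ln(0.742858) − 0.25·ln(0.828572) = −0.5·(-0.297250) − 0.25·(-0.188052) = 0.1956.

0.1956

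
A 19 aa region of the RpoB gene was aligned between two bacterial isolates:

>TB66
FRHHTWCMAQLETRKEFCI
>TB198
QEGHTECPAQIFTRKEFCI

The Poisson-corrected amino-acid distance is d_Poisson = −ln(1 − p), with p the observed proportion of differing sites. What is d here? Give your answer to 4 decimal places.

0.4595

Differing sites — 1:F/Q; 2:R/E; 3:H/G; 6:W/E; 8:M/P; 11:L/I; 12:E/F.
p = 7/19 = 0.368421.
d = −ln(1 − 0.368421) = −ln(0.631579) = 0.4595.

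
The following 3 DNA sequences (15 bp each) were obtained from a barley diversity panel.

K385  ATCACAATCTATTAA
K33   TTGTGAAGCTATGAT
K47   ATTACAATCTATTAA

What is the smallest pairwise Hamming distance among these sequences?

Pairwise Hamming distances:
  K385 vs K33: 7
  K385 vs K47: 1
  K33 vs K47: 7
The smallest is 1, between K385 and K47.

1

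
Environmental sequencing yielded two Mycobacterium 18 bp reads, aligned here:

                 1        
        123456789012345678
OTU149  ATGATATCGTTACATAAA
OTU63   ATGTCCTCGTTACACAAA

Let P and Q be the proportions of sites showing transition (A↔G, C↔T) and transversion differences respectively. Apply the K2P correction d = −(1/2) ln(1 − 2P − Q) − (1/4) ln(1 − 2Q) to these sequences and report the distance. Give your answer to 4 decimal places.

Differing sites — 4:A/T (Tv); 5:T/C (Ti); 6:A/C (Tv); 15:T/C (Ti).
Of the 4 differences, 2 transitions and 2 transversions over 18 sites: P = 2/18 = 0.111111, Q = 2/18 = 0.111111.
d = −0.5·ln(0.666667) − 0.25·ln(0.777778) = −0.5·(-0.405465) − 0.25·(-0.251314) = 0.2656.

0.2656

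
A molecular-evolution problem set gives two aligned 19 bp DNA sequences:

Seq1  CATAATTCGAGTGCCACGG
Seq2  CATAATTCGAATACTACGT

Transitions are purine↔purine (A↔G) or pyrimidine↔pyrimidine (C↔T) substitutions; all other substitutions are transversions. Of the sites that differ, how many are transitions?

3

Differing sites — 11:G/A (Ti); 13:G/A (Ti); 15:C/T (Ti); 19:G/T (Tv).
Of the 4 differences, 3 transitions and 1 transversion, so the answer is 3.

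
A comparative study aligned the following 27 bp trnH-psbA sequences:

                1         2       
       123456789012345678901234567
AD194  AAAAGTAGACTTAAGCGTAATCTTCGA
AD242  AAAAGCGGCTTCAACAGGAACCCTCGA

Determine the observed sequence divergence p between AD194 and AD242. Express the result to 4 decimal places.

Mismatches occur at site 6 (T↔C), site 7 (A↔G), site 9 (A↔C), site 10 (C↔T), site 12 (T↔C), site 15 (G↔C), site 16 (C↔A), site 18 (T↔G), site 21 (T↔C), site 23 (T↔C).
There are 10 differences over 27 sites, so p = 10/27 = 0.3704.

0.3704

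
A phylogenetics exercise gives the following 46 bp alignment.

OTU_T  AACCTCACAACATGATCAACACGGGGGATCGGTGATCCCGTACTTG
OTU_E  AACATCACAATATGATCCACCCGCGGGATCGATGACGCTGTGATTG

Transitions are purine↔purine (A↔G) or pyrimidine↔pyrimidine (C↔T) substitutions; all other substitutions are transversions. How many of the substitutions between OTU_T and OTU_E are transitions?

5

Differing sites — 4:C/A (Tv); 11:C/T (Ti); 18:A/C (Tv); 21:A/C (Tv); 24:G/C (Tv); 32:G/A (Ti); 36:T/C (Ti); 37:C/G (Tv); 39:C/T (Ti); 42:A/G (Ti); 43:C/A (Tv).
Of the 11 differences, 5 transitions and 6 transversions, so the answer is 5.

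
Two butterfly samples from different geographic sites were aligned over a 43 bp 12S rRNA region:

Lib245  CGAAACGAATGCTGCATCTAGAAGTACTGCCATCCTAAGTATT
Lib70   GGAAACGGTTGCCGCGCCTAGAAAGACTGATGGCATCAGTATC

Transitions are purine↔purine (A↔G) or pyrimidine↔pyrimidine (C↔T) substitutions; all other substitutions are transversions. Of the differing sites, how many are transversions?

7

Mismatches occur at site 1 (C/G, transversion), site 8 (A/G, transition), site 9 (A/T, transversion), site 13 (T/C, transition), site 16 (A/G, transition), site 17 (T/C, transition), site 24 (G/A, transition), site 25 (T/G, transversion), site 30 (C/A, transversion), site 31 (C/T, transition), site 32 (A/G, transition), site 33 (T/G, transversion), site 35 (C/A, transversion), site 37 (A/C, transversion), site 43 (T/C, transition).
Of the 15 differences, 8 transitions and 7 transversions, so the answer is 7.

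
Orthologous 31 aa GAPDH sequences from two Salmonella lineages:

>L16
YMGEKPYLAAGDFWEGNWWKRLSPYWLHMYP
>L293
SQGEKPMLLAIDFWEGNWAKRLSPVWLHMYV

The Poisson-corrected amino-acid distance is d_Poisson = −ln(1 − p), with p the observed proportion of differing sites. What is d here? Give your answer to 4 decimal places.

0.2985

The sequences differ at positions 1 (Y/S), 2 (M/Q), 7 (Y/M), 9 (A/L), 11 (G/I), 19 (W/A), 25 (Y/V), 31 (P/V).
p = 8/31 = 0.258065.
d = −ln(1 − 0.258065) = −ln(0.741935) = 0.2985.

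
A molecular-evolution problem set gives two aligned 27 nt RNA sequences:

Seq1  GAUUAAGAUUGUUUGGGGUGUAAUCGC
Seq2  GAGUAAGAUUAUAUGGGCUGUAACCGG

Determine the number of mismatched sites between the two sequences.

Mismatches occur at site 3 (U/G), site 11 (G/A), site 13 (U/A), site 18 (G/C), site 24 (U/C), site 27 (C/G).
That gives 6 mismatches out of 27 aligned sites, so the Hamming distance is 6.

6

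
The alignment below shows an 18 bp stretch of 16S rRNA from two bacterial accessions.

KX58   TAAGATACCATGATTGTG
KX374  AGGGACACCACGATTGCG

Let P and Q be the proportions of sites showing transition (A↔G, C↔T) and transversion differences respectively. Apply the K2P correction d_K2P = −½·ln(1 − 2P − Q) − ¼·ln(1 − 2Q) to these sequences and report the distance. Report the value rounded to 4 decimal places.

0.5017

The sequences differ at positions 1 (T/A, transversion), 2 (A/G, transition), 3 (A/G, transition), 6 (T/C, transition), 11 (T/C, transition), 17 (T/C, transition).
Of the 6 differences, 5 transitions and 1 transversion over 18 sites: P = 5/18 = 0.277778, Q = 1/18 = 0.055556.
d = −0.5·ln(0.388888) − 0.25·ln(0.888888) = −0.5·(-0.944464) − 0.25·(-0.117784) = 0.5017.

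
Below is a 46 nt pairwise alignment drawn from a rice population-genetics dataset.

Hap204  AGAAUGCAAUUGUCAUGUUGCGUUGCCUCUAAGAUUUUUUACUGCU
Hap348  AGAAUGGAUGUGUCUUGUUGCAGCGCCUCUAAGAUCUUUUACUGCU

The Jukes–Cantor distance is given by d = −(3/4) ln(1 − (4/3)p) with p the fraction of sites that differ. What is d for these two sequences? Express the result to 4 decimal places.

0.1979

Differing sites — 7:C/G; 9:A/U; 10:U/G; 15:A/U; 22:G/A; 23:U/G; 24:U/C; 36:U/C.
p = 8/46 = 0.173913.
d = −0.75 · ln(1 − (4/3)·0.173913) = −0.75 · ln(0.768116) = −0.75 · (-0.263815) = 0.1979.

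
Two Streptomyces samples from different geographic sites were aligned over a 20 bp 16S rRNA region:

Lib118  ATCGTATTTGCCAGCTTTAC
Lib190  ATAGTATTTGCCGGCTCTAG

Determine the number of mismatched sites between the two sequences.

The sequences differ at positions 3 (C/A), 13 (A/G), 17 (T/C), 20 (C/G).
That gives 4 mismatches out of 20 aligned sites, so the Hamming distance is 4.

4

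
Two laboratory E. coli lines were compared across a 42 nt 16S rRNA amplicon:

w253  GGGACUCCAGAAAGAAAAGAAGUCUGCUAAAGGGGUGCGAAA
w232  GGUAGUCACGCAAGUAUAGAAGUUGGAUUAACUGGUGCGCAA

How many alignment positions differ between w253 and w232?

Differing sites — 3:G/U; 5:C/G; 8:C/A; 9:A/C; 11:A/C; 15:A/U; 17:A/U; 24:C/U; 25:U/G; 27:C/A; 29:A/U; 32:G/C; 33:G/U; 40:A/C.
That gives 14 mismatches out of 42 aligned sites, so the Hamming distance is 14.

14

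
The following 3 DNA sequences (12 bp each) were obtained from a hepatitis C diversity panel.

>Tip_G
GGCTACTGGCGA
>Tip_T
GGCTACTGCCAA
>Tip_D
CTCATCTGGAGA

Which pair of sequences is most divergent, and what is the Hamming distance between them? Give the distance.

7

Pairwise Hamming distances:
  Tip_G vs Tip_T: 2
  Tip_G vs Tip_D: 5
  Tip_T vs Tip_D: 7
The largest is 7, between Tip_T and Tip_D.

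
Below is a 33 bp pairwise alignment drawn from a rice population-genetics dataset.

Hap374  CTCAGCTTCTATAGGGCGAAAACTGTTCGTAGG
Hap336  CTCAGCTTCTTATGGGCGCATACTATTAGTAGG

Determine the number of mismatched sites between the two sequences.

The sequences differ at positions 11 (A/T), 12 (T/A), 13 (A/T), 19 (A/C), 21 (A/T), 25 (G/A), 28 (C/A).
That gives 7 mismatches out of 33 aligned sites, so the Hamming distance is 7.

7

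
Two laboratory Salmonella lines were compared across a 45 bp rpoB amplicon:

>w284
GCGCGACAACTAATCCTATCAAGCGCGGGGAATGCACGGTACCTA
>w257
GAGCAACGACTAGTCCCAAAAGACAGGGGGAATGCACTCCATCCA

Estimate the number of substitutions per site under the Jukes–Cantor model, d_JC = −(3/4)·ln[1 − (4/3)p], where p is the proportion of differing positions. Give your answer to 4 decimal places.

Differing sites — 2:C/A; 5:G/A; 8:A/G; 13:A/G; 17:T/C; 19:T/A; 20:C/A; 22:A/G; 23:G/A; 25:G/A; 26:C/G; 38:G/T; 39:G/C; 40:T/C; 42:C/T; 44:T/C.
p = 16/45 = 0.355556.
d = −0.75 · ln(1 − (4/3)·0.355556) = −0.75 · ln(0.525925) = −0.75 · (-0.642597) = 0.4819.

0.4819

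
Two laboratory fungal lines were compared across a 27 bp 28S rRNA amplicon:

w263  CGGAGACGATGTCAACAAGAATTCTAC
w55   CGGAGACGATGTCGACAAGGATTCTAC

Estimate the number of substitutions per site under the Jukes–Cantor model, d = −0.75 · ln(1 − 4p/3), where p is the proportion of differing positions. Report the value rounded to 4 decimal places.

The sequences differ at positions 14 (A/G), 20 (A/G).
p = 2/27 = 0.074074.
d = −0.75 · ln(1 − (4/3)·0.074074) = −0.75 · ln(0.901235) = −0.75 · (-0.103989) = 0.0780.

0.0780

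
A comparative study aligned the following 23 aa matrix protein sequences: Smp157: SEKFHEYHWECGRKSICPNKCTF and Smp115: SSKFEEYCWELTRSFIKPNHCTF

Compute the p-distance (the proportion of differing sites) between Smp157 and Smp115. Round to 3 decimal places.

0.391

Differing sites — 2:E/S; 5:H/E; 8:H/C; 11:C/L; 12:G/T; 14:K/S; 15:S/F; 17:C/K; 20:K/H.
There are 9 differences over 23 sites, so p = 9/23 = 0.391.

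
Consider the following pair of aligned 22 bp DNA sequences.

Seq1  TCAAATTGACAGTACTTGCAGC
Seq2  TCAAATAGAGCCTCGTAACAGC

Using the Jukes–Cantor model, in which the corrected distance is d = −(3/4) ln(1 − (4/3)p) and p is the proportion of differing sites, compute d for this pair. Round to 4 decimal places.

0.4975

Mismatches occur at site 7 (T→A), site 10 (C→G), site 11 (A→C), site 12 (G→C), site 14 (A→C), site 15 (C→G), site 17 (T→A), site 18 (G→A).
p = 8/22 = 0.363636.
d = −0.75 · ln(1 − (4/3)·0.363636) = −0.75 · ln(0.515152) = −0.75 · (-0.663293) = 0.4975.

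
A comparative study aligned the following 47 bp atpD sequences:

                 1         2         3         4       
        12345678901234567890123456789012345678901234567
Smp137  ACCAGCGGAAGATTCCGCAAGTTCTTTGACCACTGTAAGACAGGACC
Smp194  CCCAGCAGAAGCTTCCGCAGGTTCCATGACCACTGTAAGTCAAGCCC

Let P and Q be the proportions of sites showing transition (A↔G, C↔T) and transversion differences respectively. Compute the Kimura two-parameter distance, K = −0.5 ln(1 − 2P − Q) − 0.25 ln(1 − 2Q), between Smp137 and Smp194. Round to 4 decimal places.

Mismatches occur at site 1 (A↔C, transversion), site 7 (G↔A, transition), site 12 (A↔C, transversion), site 20 (A↔G, transition), site 25 (T↔C, transition), site 26 (T↔A, transversion), site 40 (A↔T, transversion), site 43 (G↔A, transition), site 45 (A↔C, transversion).
Of the 9 differences, 4 transitions and 5 transversions over 47 sites: P = 4/47 = 0.085106, Q = 5/47 = 0.106383.
d = −0.5·ln(0.723405) − 0.25·ln(0.787234) = −0.5·(-0.323786) − 0.25·(-0.239230) = 0.2217.

0.2217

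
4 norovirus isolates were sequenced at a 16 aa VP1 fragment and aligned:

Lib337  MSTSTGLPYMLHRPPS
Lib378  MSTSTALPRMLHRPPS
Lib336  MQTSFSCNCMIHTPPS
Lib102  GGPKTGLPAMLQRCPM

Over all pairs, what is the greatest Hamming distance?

14

Pairwise Hamming distances:
  Lib337 vs Lib378: 2
  Lib337 vs Lib336: 8
  Lib337 vs Lib102: 8
  Lib378 vs Lib336: 8
  Lib378 vs Lib102: 9
  Lib336 vs Lib102: 14
The largest is 14, between Lib336 and Lib102.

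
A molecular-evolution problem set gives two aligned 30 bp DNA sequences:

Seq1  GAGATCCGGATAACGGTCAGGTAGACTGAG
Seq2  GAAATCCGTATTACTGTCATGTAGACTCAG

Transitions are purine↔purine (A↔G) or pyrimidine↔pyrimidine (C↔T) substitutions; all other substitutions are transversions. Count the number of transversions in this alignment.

Differing sites — 3:G/A (Ti); 9:G/T (Tv); 12:A/T (Tv); 15:G/T (Tv); 20:G/T (Tv); 28:G/C (Tv).
Of the 6 differences, 1 transition and 5 transversions, so the answer is 5.

5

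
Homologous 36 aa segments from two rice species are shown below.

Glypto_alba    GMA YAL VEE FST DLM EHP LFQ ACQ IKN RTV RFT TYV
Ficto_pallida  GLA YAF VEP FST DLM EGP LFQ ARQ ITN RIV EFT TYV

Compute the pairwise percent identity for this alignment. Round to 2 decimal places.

77.78%

Mismatches occur at site 2 (M/L), site 6 (L/F), site 9 (E/P), site 17 (H/G), site 23 (C/R), site 26 (K/T), site 29 (T/I), site 31 (R/E).
28 of the 36 sites match, so the percent identity is 28/36 × 100 = 77.78%.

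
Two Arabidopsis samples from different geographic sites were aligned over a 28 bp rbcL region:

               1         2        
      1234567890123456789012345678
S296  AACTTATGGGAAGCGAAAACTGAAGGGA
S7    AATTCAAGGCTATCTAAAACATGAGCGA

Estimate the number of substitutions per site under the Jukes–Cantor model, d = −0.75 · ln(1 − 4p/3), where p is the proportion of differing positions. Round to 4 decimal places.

Differing sites — 3:C/T; 5:T/C; 7:T/A; 10:G/C; 11:A/T; 13:G/T; 15:G/T; 21:T/A; 22:G/T; 23:A/G; 26:G/C.
p = 11/28 = 0.392857.
d = −0.75 · ln(1 − (4/3)·0.392857) = −0.75 · ln(0.476191) = −0.75 · (-0.741936) = 0.5565.

0.5565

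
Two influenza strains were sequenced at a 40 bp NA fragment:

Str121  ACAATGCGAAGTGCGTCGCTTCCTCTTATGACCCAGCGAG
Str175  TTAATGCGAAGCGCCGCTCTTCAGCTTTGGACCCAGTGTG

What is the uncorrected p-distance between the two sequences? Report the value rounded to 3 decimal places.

The sequences differ at positions 1 (A/T), 2 (C/T), 12 (T/C), 15 (G/C), 16 (T/G), 18 (G/T), 23 (C/A), 24 (T/G), 28 (A/T), 29 (T/G), 37 (C/T), 39 (A/T).
There are 12 differences over 40 sites, so p = 12/40 = 0.300.

0.300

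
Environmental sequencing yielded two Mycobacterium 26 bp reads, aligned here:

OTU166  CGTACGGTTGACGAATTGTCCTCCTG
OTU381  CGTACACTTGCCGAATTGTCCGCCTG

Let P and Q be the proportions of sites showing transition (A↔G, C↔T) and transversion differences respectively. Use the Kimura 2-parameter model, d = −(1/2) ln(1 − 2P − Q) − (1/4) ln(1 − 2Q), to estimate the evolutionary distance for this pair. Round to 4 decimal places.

0.1724

The sequences differ at positions 6 (G/A, transition), 7 (G/C, transversion), 11 (A/C, transversion), 22 (T/G, transversion).
Of the 4 differences, 1 transition and 3 transversions over 26 sites: P = 1/26 = 0.038462, Q = 3/26 = 0.115385.
d = −0.5·ln(0.807691) − 0.25·ln(0.769230) = −0.5·(-0.213576) − 0.25·(-0.262365) = 0.1724.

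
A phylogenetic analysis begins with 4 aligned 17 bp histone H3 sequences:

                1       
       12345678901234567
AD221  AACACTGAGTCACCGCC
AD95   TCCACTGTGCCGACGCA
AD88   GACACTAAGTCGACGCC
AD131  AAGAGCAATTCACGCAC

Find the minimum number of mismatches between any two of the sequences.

4

Pairwise Hamming distances:
  AD221 vs AD95: 7
  AD221 vs AD88: 4
  AD221 vs AD131: 8
  AD95 vs AD88: 6
  AD95 vs AD131: 15
  AD88 vs AD131: 10
The smallest is 4, between AD221 and AD88.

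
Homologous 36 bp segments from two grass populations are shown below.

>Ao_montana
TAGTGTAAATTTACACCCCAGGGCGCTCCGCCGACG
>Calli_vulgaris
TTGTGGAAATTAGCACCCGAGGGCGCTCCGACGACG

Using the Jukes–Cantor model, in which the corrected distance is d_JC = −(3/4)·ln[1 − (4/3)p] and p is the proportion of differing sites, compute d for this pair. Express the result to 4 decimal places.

Mismatches occur at site 2 (A→T), site 6 (T→G), site 12 (T→A), site 13 (A→G), site 19 (C→G), site 31 (C→A).
p = 6/36 = 0.166667.
d = −0.75 · ln(1 − (4/3)·0.166667) = −0.75 · ln(0.777777) = −0.75 · (-0.251315) = 0.1885.

0.1885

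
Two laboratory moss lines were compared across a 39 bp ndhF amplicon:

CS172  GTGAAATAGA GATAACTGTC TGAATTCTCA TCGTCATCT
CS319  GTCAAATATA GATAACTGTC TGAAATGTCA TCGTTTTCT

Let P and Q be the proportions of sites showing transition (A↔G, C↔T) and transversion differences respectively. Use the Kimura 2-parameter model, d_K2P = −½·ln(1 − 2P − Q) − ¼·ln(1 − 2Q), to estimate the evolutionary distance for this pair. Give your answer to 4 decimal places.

0.1730

Differing sites — 3:G/C (Tv); 9:G/T (Tv); 25:T/A (Tv); 27:C/G (Tv); 35:C/T (Ti); 36:A/T (Tv).
Of the 6 differences, 1 transition and 5 transversions over 39 sites: P = 1/39 = 0.025641, Q = 5/39 = 0.128205.
d = −0.5·ln(0.820513) − 0.25·ln(0.743590) = −0.5·(-0.197826) − 0.25·(-0.296265) = 0.1730.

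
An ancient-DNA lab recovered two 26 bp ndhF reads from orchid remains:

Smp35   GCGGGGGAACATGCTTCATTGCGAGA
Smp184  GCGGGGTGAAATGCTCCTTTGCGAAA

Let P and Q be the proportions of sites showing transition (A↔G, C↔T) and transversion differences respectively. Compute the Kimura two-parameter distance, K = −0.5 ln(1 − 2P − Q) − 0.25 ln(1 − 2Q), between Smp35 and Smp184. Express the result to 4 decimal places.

0.2780

The sequences differ at positions 7 (G/T, transversion), 8 (A/G, transition), 10 (C/A, transversion), 16 (T/C, transition), 18 (A/T, transversion), 25 (G/A, transition).
Of the 6 differences, 3 transitions and 3 transversions over 26 sites: P = 3/26 = 0.115385, Q = 3/26 = 0.115385.
d = −0.5·ln(0.653845) − 0.25·ln(0.769230) = −0.5·(-0.424885) − 0.25·(-0.262365) = 0.2780.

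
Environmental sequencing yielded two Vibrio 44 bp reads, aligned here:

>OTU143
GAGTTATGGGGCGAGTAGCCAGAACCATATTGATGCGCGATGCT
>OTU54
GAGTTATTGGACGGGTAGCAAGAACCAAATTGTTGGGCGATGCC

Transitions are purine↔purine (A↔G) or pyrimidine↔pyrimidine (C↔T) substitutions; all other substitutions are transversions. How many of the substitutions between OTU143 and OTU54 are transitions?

3

Mismatches occur at site 8 (G↔T, transversion), site 11 (G↔A, transition), site 14 (A↔G, transition), site 20 (C↔A, transversion), site 28 (T↔A, transversion), site 33 (A↔T, transversion), site 36 (C↔G, transversion), site 44 (T↔C, transition).
Of the 8 differences, 3 transitions and 5 transversions, so the answer is 3.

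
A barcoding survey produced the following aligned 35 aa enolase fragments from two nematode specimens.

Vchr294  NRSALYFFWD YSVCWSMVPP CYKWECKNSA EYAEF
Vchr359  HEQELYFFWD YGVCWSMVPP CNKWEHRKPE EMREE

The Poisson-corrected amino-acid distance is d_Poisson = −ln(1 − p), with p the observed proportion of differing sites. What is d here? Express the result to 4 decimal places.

0.5108

Differing sites — 1:N/H; 2:R/E; 3:S/Q; 4:A/E; 12:S/G; 22:Y/N; 26:C/H; 27:K/R; 28:N/K; 29:S/P; 30:A/E; 32:Y/M; 33:A/R; 35:F/E.
p = 14/35 = 0.400000.
d = −ln(1 − 0.400000) = −ln(0.600000) = 0.5108.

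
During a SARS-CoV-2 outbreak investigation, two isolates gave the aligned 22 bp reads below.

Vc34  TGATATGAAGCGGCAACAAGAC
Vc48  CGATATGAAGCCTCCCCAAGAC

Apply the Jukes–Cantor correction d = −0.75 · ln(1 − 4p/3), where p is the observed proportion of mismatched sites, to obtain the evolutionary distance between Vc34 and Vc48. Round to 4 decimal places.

0.2708

Differing sites — 1:T/C; 12:G/C; 13:G/T; 15:A/C; 16:A/C.
p = 5/22 = 0.227273.
d = −0.75 · ln(1 − (4/3)·0.227273) = −0.75 · ln(0.696969) = −0.75 · (-0.361014) = 0.2708.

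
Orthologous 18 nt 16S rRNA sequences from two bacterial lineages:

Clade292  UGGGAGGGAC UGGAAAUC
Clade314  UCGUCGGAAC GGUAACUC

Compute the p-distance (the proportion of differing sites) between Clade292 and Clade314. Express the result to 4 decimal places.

Mismatches occur at site 2 (G↔C), site 4 (G↔U), site 5 (A↔C), site 8 (G↔A), site 11 (U↔G), site 13 (G↔U), site 16 (A↔C).
There are 7 differences over 18 sites, so p = 7/18 = 0.3889.

0.3889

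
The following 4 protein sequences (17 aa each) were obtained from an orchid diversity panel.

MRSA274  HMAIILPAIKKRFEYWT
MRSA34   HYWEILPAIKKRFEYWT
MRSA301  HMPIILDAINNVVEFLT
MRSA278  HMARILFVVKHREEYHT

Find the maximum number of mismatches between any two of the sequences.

11

Pairwise Hamming distances:
  MRSA274 vs MRSA34: 3
  MRSA274 vs MRSA301: 8
  MRSA274 vs MRSA278: 7
  MRSA34 vs MRSA301: 10
  MRSA34 vs MRSA278: 9
  MRSA301 vs MRSA278: 11
The largest is 11, between MRSA301 and MRSA278.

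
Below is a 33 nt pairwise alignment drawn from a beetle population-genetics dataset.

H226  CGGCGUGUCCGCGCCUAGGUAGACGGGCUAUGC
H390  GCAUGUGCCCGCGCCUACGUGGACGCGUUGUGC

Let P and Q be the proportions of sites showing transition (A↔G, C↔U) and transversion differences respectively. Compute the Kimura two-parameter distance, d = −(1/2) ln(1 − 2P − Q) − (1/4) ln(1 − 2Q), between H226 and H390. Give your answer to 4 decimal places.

Mismatches occur at site 1 (C↔G, transversion), site 2 (G↔C, transversion), site 3 (G↔A, transition), site 4 (C↔U, transition), site 8 (U↔C, transition), site 18 (G↔C, transversion), site 21 (A↔G, transition), site 26 (G↔C, transversion), site 28 (C↔U, transition), site 30 (A↔G, transition).
Of the 10 differences, 6 transitions and 4 transversions over 33 sites: P = 6/33 = 0.181818, Q = 4/33 = 0.121212.
d = −0.5·ln(0.515152) − 0.25·ln(0.757576) = −0.5·(-0.663293) − 0.25·(-0.277631) = 0.4011.

0.4011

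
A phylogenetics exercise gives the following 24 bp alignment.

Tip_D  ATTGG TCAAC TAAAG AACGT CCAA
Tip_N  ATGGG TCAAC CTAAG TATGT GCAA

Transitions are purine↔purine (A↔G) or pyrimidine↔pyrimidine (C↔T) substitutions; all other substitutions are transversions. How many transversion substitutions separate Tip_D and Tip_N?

4

Mismatches occur at site 3 (T↔G, transversion), site 11 (T↔C, transition), site 12 (A↔T, transversion), site 16 (A↔T, transversion), site 18 (C↔T, transition), site 21 (C↔G, transversion).
Of the 6 differences, 2 transitions and 4 transversions, so the answer is 4.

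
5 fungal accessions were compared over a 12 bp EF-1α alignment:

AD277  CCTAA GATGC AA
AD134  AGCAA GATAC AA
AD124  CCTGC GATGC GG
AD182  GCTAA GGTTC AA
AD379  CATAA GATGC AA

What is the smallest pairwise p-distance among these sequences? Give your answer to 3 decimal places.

0.083

Pairwise Hamming distances:
  AD277 vs AD134: 4
  AD277 vs AD124: 4
  AD277 vs AD182: 3
  AD277 vs AD379: 1
  AD134 vs AD124: 8
  AD134 vs AD182: 5
  AD134 vs AD379: 4
  AD124 vs AD182: 7
  AD124 vs AD379: 5
  AD182 vs AD379: 4
The smallest is 1 mismatch, between AD277 and AD379; p = 1/12 = 0.083.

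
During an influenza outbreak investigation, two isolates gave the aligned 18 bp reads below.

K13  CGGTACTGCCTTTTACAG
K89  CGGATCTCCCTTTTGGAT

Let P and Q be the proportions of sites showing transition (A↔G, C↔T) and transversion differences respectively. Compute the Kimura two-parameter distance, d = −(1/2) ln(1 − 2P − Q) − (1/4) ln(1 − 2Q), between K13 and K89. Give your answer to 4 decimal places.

Mismatches occur at site 4 (T/A, transversion), site 5 (A/T, transversion), site 8 (G/C, transversion), site 15 (A/G, transition), site 16 (C/G, transversion), site 18 (G/T, transversion).
Of the 6 differences, 1 transition and 5 transversions over 18 sites: P = 1/18 = 0.055556, Q = 5/18 = 0.277778.
d = −0.5·ln(0.611110) − 0.25·ln(0.444444) = −0.5·(-0.492478) − 0.25·(-0.810931) = 0.4490.

0.4490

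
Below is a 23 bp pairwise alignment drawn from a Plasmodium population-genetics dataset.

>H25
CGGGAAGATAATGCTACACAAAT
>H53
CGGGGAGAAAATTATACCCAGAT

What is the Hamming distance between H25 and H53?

Mismatches occur at site 5 (A↔G), site 9 (T↔A), site 13 (G↔T), site 14 (C↔A), site 18 (A↔C), site 21 (A↔G).
That gives 6 mismatches out of 23 aligned sites, so the Hamming distance is 6.

6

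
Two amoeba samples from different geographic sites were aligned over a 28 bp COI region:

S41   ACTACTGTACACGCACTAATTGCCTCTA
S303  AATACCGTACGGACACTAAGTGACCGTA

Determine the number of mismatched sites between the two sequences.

9

Mismatches occur at site 2 (C↔A), site 6 (T↔C), site 11 (A↔G), site 12 (C↔G), site 13 (G↔A), site 20 (T↔G), site 23 (C↔A), site 25 (T↔C), site 26 (C↔G).
That gives 9 mismatches out of 28 aligned sites, so the Hamming distance is 9.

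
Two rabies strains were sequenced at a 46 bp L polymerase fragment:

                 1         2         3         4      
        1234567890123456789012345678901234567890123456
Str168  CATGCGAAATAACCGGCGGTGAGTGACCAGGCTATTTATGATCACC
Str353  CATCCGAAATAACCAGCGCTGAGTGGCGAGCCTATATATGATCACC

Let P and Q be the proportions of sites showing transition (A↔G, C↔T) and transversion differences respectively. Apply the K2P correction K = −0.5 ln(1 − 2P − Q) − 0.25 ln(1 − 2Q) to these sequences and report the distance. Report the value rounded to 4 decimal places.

Differing sites — 4:G/C (Tv); 15:G/A (Ti); 19:G/C (Tv); 26:A/G (Ti); 28:C/G (Tv); 31:G/C (Tv); 36:T/A (Tv).
Of the 7 differences, 2 transitions and 5 transversions over 46 sites: P = 2/46 = 0.043478, Q = 5/46 = 0.108696.
d = −0.5·ln(0.804348) − 0.25·ln(0.782608) = −0.5·(-0.217723) − 0.25·(-0.245123) = 0.1701.

0.1701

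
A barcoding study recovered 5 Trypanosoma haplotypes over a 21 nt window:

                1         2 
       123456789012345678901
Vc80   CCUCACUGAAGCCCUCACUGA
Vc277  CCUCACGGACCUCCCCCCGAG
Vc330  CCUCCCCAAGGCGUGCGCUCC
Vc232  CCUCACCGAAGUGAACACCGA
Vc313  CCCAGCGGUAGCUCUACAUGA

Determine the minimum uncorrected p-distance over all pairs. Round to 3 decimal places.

Pairwise Hamming distances:
  Vc80 vs Vc277: 9
  Vc80 vs Vc330: 10
  Vc80 vs Vc232: 6
  Vc80 vs Vc313: 9
  Vc277 vs Vc330: 13
  Vc277 vs Vc232: 10
  Vc277 vs Vc313: 14
  Vc330 vs Vc232: 10
  Vc330 vs Vc313: 15
  Vc232 vs Vc313: 13
The smallest is 6 mismatches, between Vc80 and Vc232; p = 6/21 = 0.286.

0.286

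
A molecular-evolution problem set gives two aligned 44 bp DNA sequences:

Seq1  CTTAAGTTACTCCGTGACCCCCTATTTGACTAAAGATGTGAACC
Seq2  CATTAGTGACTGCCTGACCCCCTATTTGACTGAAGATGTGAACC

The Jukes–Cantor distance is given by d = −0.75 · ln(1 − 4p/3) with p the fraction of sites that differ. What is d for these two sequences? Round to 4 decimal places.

0.1505

Mismatches occur at site 2 (T↔A), site 4 (A↔T), site 8 (T↔G), site 12 (C↔G), site 14 (G↔C), site 32 (A↔G).
p = 6/44 = 0.136364.
d = −0.75 · ln(1 − (4/3)·0.136364) = −0.75 · ln(0.818181) = −0.75 · (-0.200672) = 0.1505.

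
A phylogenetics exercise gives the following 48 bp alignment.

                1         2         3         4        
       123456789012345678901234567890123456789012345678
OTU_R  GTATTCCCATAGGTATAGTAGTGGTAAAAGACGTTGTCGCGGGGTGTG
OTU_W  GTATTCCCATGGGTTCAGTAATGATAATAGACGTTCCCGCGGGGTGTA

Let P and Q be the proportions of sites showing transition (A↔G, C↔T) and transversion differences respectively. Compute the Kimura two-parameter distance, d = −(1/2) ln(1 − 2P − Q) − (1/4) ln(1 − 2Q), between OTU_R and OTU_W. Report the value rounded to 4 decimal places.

Differing sites — 11:A/G (Ti); 15:A/T (Tv); 16:T/C (Ti); 21:G/A (Ti); 24:G/A (Ti); 28:A/T (Tv); 36:G/C (Tv); 37:T/C (Ti); 48:G/A (Ti).
Of the 9 differences, 6 transitions and 3 transversions over 48 sites: P = 6/48 = 0.125000, Q = 3/48 = 0.062500.
d = −0.5·ln(0.687500) − 0.25·ln(0.875000) = −0.5·(-0.374693) − 0.25·(-0.133531) = 0.2207.

0.2207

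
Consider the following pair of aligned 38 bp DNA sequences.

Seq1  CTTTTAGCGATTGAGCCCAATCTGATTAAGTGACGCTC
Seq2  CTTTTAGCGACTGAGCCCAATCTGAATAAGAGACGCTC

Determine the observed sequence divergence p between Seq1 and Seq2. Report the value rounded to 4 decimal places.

0.0789

Differing sites — 11:T/C; 26:T/A; 31:T/A.
There are 3 differences over 38 sites, so p = 3/38 = 0.0789.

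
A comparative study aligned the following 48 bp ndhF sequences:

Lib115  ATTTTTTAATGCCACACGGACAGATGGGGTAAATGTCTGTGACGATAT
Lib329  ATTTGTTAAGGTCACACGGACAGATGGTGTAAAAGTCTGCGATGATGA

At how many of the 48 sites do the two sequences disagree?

The sequences differ at positions 5 (T/G), 10 (T/G), 12 (C/T), 28 (G/T), 34 (T/A), 40 (T/C), 43 (C/T), 47 (A/G), 48 (T/A).
That gives 9 mismatches out of 48 aligned sites, so the Hamming distance is 9.

9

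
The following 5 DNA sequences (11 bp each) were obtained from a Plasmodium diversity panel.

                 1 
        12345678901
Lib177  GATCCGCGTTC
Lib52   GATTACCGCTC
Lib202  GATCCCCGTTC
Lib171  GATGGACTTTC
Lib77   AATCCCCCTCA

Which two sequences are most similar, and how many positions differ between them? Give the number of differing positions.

1

Pairwise Hamming distances:
  Lib177 vs Lib52: 4
  Lib177 vs Lib202: 1
  Lib177 vs Lib171: 4
  Lib177 vs Lib77: 5
  Lib52 vs Lib202: 3
  Lib52 vs Lib171: 5
  Lib52 vs Lib77: 7
  Lib202 vs Lib171: 4
  Lib202 vs Lib77: 4
  Lib171 vs Lib77: 7
The smallest is 1, between Lib177 and Lib202.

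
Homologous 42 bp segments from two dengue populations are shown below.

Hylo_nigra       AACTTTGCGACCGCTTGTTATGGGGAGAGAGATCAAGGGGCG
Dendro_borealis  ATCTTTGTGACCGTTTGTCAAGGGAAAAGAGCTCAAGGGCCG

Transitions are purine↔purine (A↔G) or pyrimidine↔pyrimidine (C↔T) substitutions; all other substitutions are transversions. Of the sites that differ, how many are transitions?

Mismatches occur at site 2 (A/T, transversion), site 8 (C/T, transition), site 14 (C/T, transition), site 19 (T/C, transition), site 21 (T/A, transversion), site 25 (G/A, transition), site 27 (G/A, transition), site 32 (A/C, transversion), site 40 (G/C, transversion).
Of the 9 differences, 5 transitions and 4 transversions, so the answer is 5.

5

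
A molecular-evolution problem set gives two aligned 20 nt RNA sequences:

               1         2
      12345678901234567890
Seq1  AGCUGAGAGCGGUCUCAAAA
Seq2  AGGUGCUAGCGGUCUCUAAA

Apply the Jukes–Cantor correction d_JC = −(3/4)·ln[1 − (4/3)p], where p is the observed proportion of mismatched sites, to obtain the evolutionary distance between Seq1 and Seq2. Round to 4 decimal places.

Differing sites — 3:C/G; 6:A/C; 7:G/U; 17:A/U.
p = 4/20 = 0.200000.
d = −0.75 · ln(1 − (4/3)·0.200000) = −0.75 · ln(0.733333) = −0.75 · (-0.310155) = 0.2326.

0.2326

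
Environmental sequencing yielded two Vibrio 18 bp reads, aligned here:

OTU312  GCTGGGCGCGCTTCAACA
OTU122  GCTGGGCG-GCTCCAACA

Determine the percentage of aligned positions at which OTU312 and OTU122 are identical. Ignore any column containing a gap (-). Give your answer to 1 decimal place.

Excluding the 1 gap column leaves 17 comparable sites.
The sequences differ at position 13 (T/C).
16 of the 17 comparable sites match, so the percent identity is 16/17 × 100 = 94.1%.

94.1%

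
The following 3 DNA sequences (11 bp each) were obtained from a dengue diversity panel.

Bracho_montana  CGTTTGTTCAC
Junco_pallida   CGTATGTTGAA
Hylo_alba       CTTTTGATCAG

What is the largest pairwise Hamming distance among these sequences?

5

Pairwise Hamming distances:
  Bracho_montana vs Junco_pallida: 3
  Bracho_montana vs Hylo_alba: 3
  Junco_pallida vs Hylo_alba: 5
The largest is 5, between Junco_pallida and Hylo_alba.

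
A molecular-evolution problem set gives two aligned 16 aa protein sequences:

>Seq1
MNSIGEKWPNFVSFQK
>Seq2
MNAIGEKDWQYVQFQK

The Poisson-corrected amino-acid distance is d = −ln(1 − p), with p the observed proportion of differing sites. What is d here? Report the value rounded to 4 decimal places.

The sequences differ at positions 3 (S/A), 8 (W/D), 9 (P/W), 10 (N/Q), 11 (F/Y), 13 (S/Q).
p = 6/16 = 0.375000.
d = −ln(1 − 0.375000) = −ln(0.625000) = 0.4700.

0.4700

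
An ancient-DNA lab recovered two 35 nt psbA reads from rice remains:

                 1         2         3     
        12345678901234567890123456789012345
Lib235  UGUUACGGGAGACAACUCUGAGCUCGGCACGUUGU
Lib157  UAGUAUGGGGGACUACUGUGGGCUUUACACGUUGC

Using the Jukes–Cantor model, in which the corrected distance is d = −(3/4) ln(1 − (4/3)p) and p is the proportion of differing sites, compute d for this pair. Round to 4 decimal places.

The sequences differ at positions 2 (G/A), 3 (U/G), 6 (C/U), 10 (A/G), 14 (A/U), 18 (C/G), 21 (A/G), 25 (C/U), 26 (G/U), 27 (G/A), 35 (U/C).
p = 11/35 = 0.314286.
d = −0.75 · ln(1 − (4/3)·0.314286) = −0.75 · ln(0.580952) = −0.75 · (-0.543087) = 0.4073.

0.4073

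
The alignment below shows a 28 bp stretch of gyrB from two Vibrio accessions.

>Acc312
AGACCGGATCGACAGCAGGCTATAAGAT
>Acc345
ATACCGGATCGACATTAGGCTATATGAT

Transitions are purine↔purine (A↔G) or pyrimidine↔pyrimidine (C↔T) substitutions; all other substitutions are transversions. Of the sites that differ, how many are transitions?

Mismatches occur at site 2 (G/T, transversion), site 15 (G/T, transversion), site 16 (C/T, transition), site 25 (A/T, transversion).
Of the 4 differences, 1 transition and 3 transversions, so the answer is 1.

1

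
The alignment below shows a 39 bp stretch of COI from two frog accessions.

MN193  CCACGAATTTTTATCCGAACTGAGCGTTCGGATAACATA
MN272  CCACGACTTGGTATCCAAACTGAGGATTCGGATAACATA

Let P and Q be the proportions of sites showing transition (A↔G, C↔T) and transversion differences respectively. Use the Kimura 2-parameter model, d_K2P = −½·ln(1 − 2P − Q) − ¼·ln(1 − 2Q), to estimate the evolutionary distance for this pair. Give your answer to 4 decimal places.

The sequences differ at positions 7 (A/C, transversion), 10 (T/G, transversion), 11 (T/G, transversion), 17 (G/A, transition), 25 (C/G, transversion), 26 (G/A, transition).
Of the 6 differences, 2 transitions and 4 transversions over 39 sites: P = 2/39 = 0.051282, Q = 4/39 = 0.102564.
d = −0.5·ln(0.794872) − 0.25·ln(0.794872) = −0.5·(-0.229574) − 0.25·(-0.229574) = 0.1722.

0.1722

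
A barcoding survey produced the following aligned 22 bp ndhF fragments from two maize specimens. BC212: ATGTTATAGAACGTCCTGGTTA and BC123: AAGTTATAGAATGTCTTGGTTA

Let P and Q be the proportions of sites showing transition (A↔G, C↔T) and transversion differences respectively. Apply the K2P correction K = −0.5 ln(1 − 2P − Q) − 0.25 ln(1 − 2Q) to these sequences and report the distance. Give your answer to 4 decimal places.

Differing sites — 2:T/A (Tv); 12:C/T (Ti); 16:C/T (Ti).
Of the 3 differences, 2 transitions and 1 transversion over 22 sites: P = 2/22 = 0.090909, Q = 1/22 = 0.045455.
d = −0.5·ln(0.772727) − 0.25·ln(0.909090) = −0.5·(-0.257829) − 0.25·(-0.095311) = 0.1527.

0.1527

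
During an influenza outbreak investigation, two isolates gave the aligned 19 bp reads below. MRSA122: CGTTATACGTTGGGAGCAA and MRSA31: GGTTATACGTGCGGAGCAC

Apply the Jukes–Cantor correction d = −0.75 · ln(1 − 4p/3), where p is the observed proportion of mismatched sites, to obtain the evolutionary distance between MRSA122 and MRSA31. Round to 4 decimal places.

0.2471

Differing sites — 1:C/G; 11:T/G; 12:G/C; 19:A/C.
p = 4/19 = 0.210526.
d = −0.75 · ln(1 − (4/3)·0.210526) = −0.75 · ln(0.719299) = −0.75 · (-0.329478) = 0.2471.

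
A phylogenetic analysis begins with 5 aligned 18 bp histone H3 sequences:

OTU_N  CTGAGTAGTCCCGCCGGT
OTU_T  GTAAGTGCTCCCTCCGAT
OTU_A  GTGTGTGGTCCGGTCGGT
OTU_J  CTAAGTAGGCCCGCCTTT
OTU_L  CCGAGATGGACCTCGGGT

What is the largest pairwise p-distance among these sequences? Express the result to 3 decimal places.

Pairwise Hamming distances:
  OTU_N vs OTU_T: 6
  OTU_N vs OTU_A: 5
  OTU_N vs OTU_J: 4
  OTU_N vs OTU_L: 7
  OTU_T vs OTU_A: 7
  OTU_T vs OTU_J: 7
  OTU_T vs OTU_L: 10
  OTU_A vs OTU_J: 9
  OTU_A vs OTU_L: 11
  OTU_J vs OTU_L: 9
The largest is 11 mismatches, between OTU_A and OTU_L; p = 11/18 = 0.611.

0.611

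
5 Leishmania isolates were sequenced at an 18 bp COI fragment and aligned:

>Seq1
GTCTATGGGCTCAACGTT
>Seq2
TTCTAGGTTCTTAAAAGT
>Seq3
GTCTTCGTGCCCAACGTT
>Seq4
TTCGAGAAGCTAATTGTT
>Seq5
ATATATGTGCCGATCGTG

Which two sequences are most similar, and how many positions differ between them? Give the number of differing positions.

Pairwise Hamming distances:
  Seq1 vs Seq2: 8
  Seq1 vs Seq3: 4
  Seq1 vs Seq4: 8
  Seq1 vs Seq5: 7
  Seq2 vs Seq3: 9
  Seq2 vs Seq4: 9
  Seq2 vs Seq5: 11
  Seq3 vs Seq4: 10
  Seq3 vs Seq5: 7
  Seq4 vs Seq5: 10
The smallest is 4, between Seq1 and Seq3.

4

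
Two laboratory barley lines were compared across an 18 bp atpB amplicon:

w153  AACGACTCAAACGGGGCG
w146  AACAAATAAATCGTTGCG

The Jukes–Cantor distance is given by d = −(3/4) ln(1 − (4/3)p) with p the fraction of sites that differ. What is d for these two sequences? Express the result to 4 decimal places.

Differing sites — 4:G/A; 6:C/A; 8:C/A; 11:A/T; 14:G/T; 15:G/T.
p = 6/18 = 0.333333.
d = −0.75 · ln(1 − (4/3)·0.333333) = −0.75 · ln(0.555556) = −0.75 · (-0.587786) = 0.4408.

0.4408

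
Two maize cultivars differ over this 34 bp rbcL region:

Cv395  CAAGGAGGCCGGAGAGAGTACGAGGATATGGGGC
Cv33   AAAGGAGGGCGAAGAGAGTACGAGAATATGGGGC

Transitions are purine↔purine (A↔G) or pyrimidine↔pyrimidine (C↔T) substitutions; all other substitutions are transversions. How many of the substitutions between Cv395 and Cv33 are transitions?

2

Differing sites — 1:C/A (Tv); 9:C/G (Tv); 12:G/A (Ti); 25:G/A (Ti).
Of the 4 differences, 2 transitions and 2 transversions, so the answer is 2.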